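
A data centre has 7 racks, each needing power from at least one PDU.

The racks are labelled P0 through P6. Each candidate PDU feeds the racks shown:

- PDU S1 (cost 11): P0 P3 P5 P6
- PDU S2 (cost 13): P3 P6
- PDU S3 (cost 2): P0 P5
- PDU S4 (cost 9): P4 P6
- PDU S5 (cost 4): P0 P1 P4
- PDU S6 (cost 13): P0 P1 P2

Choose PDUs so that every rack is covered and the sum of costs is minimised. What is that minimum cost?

28

S1, S5, S6 together cover every rack (S1 ∪ S5 ∪ S6 = {P0, P1, P2, P3, P4, P5, P6}); total cost 11 + 4 + 13 = 28.
The greedy pick S3, S5, S1, S6 costs 30; no covering selection beats 28.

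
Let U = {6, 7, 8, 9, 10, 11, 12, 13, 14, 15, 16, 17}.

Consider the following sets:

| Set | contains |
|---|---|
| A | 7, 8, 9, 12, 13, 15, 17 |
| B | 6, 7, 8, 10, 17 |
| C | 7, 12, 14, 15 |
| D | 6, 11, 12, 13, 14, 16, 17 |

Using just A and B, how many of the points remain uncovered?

Union of A, B = {6, 7, 8, 9, 10, 12, 13, 15, 17}.
Not covered: 11, 14, 16 — 3 points.

3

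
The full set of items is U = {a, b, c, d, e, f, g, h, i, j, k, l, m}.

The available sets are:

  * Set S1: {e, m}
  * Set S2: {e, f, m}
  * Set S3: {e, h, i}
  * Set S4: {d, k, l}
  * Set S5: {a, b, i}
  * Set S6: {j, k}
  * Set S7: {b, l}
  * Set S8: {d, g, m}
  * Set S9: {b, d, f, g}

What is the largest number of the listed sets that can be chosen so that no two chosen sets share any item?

S3, S6, S7, S8 are pairwise disjoint (S3={e,h,i}; S6={j,k}; S7={b,l}; S8={d,g,m}).
Every remaining set overlaps one of these, and no 5 of the listed sets are pairwise disjoint, so 4 is the maximum.

4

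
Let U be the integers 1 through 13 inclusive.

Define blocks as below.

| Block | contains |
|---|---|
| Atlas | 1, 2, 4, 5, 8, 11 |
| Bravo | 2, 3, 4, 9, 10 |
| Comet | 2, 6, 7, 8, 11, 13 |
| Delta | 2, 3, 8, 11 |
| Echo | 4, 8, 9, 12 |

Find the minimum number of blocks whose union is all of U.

Atlas and Bravo and Comet and Echo together: Atlas ∪ Bravo ∪ Comet ∪ Echo = {1, 2, 3, 4, 5, 6, 7, 8, 9, 10, 11, 12, 13} — every element is covered.
Only Atlas contains 1, so Atlas is forced; the remaining 7 elements need at least 3 more blocks (each remaining block adds at most 3) — so at least 4 blocks are needed, and 4 is optimal.

4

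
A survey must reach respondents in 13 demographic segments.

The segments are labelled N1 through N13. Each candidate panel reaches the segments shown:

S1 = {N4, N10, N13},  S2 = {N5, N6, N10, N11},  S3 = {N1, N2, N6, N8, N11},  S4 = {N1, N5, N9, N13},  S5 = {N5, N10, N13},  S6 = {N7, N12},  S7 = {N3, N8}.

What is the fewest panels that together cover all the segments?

5

Take {S1, S3, S4, S6, S7}. Their union is {N1, N2, N3, N4, N5, N6, N7, N8, N9, N10, N11, N12, N13}, which is all 13 segments.
No 4 of the 7 panels cover everything (all 35 combinations miss at least one segment), so 5 is optimal.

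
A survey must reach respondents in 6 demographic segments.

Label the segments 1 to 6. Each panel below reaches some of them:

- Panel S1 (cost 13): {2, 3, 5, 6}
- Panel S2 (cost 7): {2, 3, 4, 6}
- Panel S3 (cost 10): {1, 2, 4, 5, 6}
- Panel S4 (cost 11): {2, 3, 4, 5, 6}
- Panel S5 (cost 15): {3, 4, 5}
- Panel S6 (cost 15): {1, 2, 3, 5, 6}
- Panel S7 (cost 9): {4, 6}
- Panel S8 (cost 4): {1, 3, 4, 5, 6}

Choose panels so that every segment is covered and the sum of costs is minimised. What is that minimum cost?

S2, S8 together cover every segment (S2 ∪ S8 = {1, 2, 3, 4, 5, 6}); total cost 7 + 4 = 11.
No covering selection has total cost below 11.

11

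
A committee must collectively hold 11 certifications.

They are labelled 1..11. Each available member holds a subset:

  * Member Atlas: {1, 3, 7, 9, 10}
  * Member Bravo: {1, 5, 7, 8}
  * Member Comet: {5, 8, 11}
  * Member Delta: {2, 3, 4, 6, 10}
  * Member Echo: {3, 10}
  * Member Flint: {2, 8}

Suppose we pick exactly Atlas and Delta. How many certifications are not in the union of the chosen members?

Union of Atlas, Delta = {1, 2, 3, 4, 6, 7, 9, 10}.
Not covered: 5, 8, 11 — 3 certifications.

3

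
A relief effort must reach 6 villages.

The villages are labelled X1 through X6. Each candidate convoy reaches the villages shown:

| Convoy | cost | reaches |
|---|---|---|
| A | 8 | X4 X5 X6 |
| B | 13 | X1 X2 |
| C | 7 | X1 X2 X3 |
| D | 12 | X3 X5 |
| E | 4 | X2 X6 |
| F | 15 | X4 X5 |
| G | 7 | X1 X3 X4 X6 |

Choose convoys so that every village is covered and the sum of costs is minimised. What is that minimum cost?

15

A, C together cover every village (A ∪ C = {X1, X2, X3, X4, X5, X6}); total cost 8 + 7 = 15.
The greedy pick G, E, A costs 19; no covering selection beats 15.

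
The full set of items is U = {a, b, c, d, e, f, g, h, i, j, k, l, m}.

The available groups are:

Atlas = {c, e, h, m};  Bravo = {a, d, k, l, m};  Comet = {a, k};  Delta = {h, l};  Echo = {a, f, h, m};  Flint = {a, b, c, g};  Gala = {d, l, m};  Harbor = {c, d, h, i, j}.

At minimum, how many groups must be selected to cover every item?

Take {Atlas, Bravo, Echo, Flint, Harbor}. Their union is {a, b, c, d, e, f, g, h, i, j, k, l, m}, which is all 13 items.
No 4 of the 8 groups cover everything (all 70 combinations miss at least one item), so 5 is optimal.

5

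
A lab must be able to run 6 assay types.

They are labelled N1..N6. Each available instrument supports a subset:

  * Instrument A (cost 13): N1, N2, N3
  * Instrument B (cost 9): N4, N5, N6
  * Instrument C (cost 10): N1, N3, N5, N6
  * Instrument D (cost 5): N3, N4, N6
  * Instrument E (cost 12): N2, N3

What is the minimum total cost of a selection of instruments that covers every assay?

A, B together cover every assay (A ∪ B = {N1, N2, N3, N4, N5, N6}); total cost 13 + 9 = 22.
The greedy pick D, C, E costs 27; no covering selection beats 22.

22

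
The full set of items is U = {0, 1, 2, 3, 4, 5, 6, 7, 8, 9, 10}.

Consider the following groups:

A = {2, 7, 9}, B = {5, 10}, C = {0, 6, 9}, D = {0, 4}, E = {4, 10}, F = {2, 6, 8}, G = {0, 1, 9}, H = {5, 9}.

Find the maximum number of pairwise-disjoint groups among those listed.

3

A, B, D are pairwise disjoint (A={2,7,9}; B={5,10}; D={0,4}).
Every remaining group overlaps one of these, and no 4 of the listed groups are pairwise disjoint, so 3 is the maximum.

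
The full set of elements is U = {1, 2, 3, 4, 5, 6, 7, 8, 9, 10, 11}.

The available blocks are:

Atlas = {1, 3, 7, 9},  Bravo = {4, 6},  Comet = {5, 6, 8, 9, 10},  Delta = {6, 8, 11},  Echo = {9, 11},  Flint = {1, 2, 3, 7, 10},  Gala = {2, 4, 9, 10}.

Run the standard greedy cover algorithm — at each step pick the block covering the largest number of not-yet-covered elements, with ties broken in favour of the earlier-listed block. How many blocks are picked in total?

Greedy: pick Comet (covers 5 new) → pick Flint (covers 4 new) → pick Bravo (covers 1 new) → pick Delta (covers 1 new). Total picks: 4.

4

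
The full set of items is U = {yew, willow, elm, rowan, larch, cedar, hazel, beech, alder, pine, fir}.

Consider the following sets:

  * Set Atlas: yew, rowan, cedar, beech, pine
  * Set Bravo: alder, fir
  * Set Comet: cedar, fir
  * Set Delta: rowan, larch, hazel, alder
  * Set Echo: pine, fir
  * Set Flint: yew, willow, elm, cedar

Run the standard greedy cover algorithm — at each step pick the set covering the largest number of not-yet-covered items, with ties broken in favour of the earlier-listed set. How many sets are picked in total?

4

Greedy: pick Atlas (covers 5 new) → pick Delta (covers 3 new) → pick Flint (covers 2 new) → pick Bravo (covers 1 new). Total picks: 4.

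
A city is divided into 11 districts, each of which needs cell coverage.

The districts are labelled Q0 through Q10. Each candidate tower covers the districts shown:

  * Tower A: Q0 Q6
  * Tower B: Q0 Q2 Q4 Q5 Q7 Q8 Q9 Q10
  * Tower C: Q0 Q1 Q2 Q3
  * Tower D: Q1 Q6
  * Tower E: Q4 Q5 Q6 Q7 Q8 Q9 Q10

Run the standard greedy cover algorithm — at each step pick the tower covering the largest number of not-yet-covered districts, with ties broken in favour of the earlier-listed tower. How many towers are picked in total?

Greedy: pick B (covers 8 new) → pick C (covers 2 new) → pick A (covers 1 new). Total picks: 3.
(The true minimum cover uses only 2 towers, so greedy is not optimal here.)

3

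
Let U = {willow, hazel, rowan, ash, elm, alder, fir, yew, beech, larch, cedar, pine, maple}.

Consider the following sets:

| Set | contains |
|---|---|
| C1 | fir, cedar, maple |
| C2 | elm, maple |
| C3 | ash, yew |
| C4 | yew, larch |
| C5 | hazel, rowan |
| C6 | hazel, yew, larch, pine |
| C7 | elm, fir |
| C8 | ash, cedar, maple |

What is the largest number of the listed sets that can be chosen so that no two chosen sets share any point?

4

C4, C5, C7, C8 are pairwise disjoint (C4={yew,larch}; C5={hazel,rowan}; C7={elm,fir}; C8={ash,cedar,maple}).
Every remaining set overlaps one of these, and no 5 of the listed sets are pairwise disjoint, so 4 is the maximum.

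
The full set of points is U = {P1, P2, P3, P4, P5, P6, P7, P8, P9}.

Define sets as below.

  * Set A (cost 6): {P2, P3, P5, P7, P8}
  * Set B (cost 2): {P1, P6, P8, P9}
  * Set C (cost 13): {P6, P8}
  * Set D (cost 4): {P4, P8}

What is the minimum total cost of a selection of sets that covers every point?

12

A, B, D together cover every point (A ∪ B ∪ D = {P1, P2, P3, P4, P5, P6, P7, P8, P9}); total cost 6 + 2 + 4 = 12.
No covering selection has total cost below 12.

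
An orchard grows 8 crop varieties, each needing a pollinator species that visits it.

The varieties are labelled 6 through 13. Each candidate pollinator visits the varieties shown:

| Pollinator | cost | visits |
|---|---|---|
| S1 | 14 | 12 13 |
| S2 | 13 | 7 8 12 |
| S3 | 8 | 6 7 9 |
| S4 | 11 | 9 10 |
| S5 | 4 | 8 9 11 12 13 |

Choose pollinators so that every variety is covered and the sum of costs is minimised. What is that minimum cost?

23

S3, S4, S5 together cover every variety (S3 ∪ S4 ∪ S5 = {6, 7, 8, 9, 10, 11, 12, 13}); total cost 8 + 11 + 4 = 23.
No covering selection has total cost below 23.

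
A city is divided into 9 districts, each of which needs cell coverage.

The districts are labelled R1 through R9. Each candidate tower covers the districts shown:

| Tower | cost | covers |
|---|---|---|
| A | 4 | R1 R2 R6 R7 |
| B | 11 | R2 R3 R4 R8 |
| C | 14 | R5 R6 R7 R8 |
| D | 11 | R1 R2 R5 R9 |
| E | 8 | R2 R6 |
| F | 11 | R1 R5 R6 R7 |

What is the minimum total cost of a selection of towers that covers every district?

A, B, D together cover every district (A ∪ B ∪ D = {R1, R2, R3, R4, R5, R6, R7, R8, R9}); total cost 4 + 11 + 11 = 26.
No covering selection has total cost below 26.

26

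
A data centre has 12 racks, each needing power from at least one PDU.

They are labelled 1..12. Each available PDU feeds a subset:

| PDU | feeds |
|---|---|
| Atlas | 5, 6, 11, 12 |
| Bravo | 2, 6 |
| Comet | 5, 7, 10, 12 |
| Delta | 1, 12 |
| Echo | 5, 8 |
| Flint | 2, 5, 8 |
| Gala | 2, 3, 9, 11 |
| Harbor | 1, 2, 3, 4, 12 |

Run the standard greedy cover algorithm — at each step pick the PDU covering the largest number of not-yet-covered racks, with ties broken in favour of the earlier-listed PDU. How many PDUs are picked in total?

5

Greedy: pick Harbor (covers 5 new) → pick Atlas (covers 3 new) → pick Comet (covers 2 new) → pick Echo (covers 1 new) → pick Gala (covers 1 new). Total picks: 5.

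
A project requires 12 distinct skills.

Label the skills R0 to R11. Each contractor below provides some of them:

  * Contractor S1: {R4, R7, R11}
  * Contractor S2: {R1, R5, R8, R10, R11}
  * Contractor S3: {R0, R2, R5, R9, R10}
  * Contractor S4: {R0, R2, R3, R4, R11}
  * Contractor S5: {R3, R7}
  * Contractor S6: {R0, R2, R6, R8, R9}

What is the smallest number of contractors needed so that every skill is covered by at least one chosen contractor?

Take {S1, S2, S5, S6}. Their union is {R0, R1, R2, R3, R4, R5, R6, R7, R8, R9, R10, R11}, which is all 12 skills.
No 3 of the 6 contractors cover everything (all 20 combinations miss at least one skill), so 4 is optimal.

4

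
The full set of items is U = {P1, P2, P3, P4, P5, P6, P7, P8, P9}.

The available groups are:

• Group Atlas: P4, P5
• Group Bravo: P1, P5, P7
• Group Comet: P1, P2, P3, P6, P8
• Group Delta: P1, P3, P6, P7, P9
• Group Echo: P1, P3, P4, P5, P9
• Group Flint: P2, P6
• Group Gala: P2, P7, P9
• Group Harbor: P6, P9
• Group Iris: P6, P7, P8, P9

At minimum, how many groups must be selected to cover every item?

Comet, Delta, and Echo cover everything between them: the union {P1, P2, P3, P4, P5, P6, P7, P8, P9} is all of U.
No 2 of the 9 groups cover everything (all 36 combinations miss at least one item), so 3 is optimal.

3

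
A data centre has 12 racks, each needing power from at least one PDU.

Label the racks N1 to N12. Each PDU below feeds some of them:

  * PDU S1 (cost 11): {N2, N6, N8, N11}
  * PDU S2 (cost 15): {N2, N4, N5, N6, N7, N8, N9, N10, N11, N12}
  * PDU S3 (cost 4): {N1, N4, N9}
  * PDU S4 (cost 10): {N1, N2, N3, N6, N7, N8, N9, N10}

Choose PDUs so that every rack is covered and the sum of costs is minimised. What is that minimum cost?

25

S2, S4 together cover every rack (S2 ∪ S4 = {N1, N2, N3, N4, N5, N6, N7, N8, N9, N10, N11, N12}); total cost 15 + 10 = 25.
No covering selection has total cost below 25.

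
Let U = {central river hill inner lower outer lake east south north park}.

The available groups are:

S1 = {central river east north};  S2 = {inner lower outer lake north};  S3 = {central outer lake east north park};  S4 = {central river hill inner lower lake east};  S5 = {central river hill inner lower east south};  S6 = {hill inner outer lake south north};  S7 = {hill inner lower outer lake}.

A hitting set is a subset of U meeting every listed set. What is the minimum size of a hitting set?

H = {inner, east} meets every group (each contains at least one member of H), and |H| = 2.
The groups S1, S7 are pairwise disjoint, so any hitting set needs a separate element for each — at least 2. Hence 2 is optimal.

2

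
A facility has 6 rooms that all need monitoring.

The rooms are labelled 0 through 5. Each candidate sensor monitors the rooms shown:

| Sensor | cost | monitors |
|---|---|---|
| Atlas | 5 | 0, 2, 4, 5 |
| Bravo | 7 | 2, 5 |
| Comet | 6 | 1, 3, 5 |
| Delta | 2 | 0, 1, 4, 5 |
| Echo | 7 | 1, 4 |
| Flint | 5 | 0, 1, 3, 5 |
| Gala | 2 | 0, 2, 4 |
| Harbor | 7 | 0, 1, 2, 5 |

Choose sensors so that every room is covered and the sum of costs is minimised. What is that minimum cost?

Flint, Gala together cover every room (Flint ∪ Gala = {0, 1, 2, 3, 4, 5}); total cost 5 + 2 = 7.
The greedy pick Delta, Gala, Flint costs 9; no covering selection beats 7.

7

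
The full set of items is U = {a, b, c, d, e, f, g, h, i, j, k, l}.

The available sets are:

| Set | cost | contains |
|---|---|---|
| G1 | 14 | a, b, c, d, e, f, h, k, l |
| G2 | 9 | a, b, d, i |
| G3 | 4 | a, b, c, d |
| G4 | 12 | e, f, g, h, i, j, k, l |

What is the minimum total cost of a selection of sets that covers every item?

G3, G4 together cover every item (G3 ∪ G4 = {a, b, c, d, e, f, g, h, i, j, k, l}); total cost 4 + 12 = 16.
No covering selection has total cost below 16.

16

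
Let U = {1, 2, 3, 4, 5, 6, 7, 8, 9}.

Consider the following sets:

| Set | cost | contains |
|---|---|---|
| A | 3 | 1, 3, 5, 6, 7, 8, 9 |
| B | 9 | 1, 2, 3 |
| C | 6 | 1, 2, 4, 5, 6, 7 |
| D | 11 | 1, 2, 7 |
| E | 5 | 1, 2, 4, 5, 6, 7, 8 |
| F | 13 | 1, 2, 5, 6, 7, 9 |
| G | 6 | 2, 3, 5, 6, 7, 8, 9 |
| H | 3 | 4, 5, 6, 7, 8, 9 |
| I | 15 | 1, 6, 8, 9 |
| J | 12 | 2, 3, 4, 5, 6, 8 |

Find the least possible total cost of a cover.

8

A, E together cover every element (A ∪ E = {1, 2, 3, 4, 5, 6, 7, 8, 9}); total cost 3 + 5 = 8.
No covering selection has total cost below 8.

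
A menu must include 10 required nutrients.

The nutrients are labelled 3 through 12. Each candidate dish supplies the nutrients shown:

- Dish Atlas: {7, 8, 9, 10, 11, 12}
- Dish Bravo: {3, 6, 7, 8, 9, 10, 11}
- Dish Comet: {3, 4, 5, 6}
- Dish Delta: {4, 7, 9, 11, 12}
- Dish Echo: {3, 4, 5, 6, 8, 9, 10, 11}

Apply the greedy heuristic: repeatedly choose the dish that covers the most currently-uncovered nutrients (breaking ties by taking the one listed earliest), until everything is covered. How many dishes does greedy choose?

Greedy: pick Echo (covers 8 new) → pick Atlas (covers 2 new). Total picks: 2.

2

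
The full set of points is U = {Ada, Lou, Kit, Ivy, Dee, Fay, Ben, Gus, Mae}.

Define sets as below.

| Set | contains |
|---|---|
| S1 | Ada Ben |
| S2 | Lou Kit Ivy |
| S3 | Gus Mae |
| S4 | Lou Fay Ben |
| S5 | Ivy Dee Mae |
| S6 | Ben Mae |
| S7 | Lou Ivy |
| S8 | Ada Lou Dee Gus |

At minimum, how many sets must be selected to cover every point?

Take {S2, S3, S4, S8}. Their union is {Ada, Lou, Kit, Ivy, Dee, Fay, Ben, Gus, Mae}, which is all 9 points.
No 3 of the 8 sets cover everything (all 56 combinations miss at least one point), so 4 is optimal.

4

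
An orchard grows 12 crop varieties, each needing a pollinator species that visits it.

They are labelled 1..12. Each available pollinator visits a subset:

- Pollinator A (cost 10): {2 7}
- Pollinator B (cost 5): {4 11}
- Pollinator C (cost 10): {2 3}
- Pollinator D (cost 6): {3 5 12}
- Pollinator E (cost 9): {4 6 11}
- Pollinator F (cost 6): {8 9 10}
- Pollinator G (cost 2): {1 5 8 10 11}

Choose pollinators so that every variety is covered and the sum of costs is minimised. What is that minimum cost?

33

A, D, E, F, G together cover every variety (A ∪ D ∪ E ∪ F ∪ G = {1, 2, 3, 4, 5, 6, 7, 8, 9, 10, 11, 12}); total cost 10 + 6 + 9 + 6 + 2 = 33.
No covering selection has total cost below 33.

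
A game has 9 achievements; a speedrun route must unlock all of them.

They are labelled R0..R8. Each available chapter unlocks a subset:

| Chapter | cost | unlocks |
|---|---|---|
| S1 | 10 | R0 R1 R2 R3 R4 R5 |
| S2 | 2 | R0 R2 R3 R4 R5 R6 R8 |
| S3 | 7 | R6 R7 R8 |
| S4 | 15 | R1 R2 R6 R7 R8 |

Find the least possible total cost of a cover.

S1, S3 together cover every achievement (S1 ∪ S3 = {R0, R1, R2, R3, R4, R5, R6, R7, R8}); total cost 10 + 7 = 17.
The greedy pick S2, S3, S1 costs 19; no covering selection beats 17.

17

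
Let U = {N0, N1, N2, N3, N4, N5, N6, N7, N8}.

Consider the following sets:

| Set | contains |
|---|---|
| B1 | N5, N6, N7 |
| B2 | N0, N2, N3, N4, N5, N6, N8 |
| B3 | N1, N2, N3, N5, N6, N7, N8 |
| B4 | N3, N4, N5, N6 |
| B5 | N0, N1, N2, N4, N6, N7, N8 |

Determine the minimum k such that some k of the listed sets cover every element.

Take {B4, B5}. Their union is {N0, N1, N2, N3, N4, N5, N6, N7, N8}, which is all 9 elements.
No single set has all 9 elements (the largest, B2, has 7), so 2 is optimal.

2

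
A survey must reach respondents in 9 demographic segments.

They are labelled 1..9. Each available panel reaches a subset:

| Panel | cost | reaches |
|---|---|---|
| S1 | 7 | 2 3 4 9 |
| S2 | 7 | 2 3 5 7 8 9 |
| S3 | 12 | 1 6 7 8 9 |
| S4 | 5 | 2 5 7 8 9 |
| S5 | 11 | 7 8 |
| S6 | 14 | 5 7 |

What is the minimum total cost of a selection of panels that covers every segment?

S1, S3, S4 together cover every segment (S1 ∪ S3 ∪ S4 = {1, 2, 3, 4, 5, 6, 7, 8, 9}); total cost 7 + 12 + 5 = 24.
No covering selection has total cost below 24.

24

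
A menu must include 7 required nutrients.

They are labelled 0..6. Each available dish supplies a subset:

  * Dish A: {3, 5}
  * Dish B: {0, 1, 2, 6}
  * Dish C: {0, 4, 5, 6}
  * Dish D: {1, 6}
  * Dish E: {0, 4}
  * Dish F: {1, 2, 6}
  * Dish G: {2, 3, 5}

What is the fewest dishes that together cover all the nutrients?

3

Take {B, C, G}. Their union is {0, 1, 2, 3, 4, 5, 6}, which is all 7 nutrients.
No 2 of the 7 dishes cover everything (all 21 combinations miss at least one nutrient), so 3 is optimal.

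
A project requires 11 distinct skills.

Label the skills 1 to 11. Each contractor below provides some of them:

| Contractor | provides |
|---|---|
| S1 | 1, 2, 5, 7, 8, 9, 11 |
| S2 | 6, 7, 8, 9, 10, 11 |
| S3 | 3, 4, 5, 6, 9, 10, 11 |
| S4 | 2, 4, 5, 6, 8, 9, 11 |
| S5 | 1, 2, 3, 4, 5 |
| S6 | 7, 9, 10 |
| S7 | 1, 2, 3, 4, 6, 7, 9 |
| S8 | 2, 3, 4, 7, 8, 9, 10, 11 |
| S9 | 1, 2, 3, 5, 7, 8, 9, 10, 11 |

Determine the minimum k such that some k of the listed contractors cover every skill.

S3 and S9 together: S3 ∪ S9 = {1, 2, 3, 4, 5, 6, 7, 8, 9, 10, 11} — every skill is covered.
No single contractor has all 11 skills (the largest, S9, has 9), so 2 is optimal.

2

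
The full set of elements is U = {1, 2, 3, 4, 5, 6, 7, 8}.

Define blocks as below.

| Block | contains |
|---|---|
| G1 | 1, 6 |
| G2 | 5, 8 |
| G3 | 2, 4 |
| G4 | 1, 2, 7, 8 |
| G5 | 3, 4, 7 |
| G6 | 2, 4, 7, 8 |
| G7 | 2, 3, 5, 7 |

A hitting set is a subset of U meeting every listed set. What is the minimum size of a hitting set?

H = {1, 4, 5} meets every block (each contains at least one member of H), and |H| = 3.
The blocks G1, G2, G5 are pairwise disjoint, so any hitting set needs a separate element for each — at least 3. Hence 3 is optimal.

3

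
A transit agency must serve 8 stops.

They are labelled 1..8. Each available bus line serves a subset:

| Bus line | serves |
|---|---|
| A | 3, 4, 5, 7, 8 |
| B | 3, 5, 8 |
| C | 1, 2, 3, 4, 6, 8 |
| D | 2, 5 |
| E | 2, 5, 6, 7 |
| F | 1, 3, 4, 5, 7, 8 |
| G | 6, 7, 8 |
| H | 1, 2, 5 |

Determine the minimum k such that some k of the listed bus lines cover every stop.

Take {C, F}. Their union is {1, 2, 3, 4, 5, 6, 7, 8}, which is all 8 stops.
No single bus line has all 8 stops (the largest, C, has 6), so 2 is optimal.

2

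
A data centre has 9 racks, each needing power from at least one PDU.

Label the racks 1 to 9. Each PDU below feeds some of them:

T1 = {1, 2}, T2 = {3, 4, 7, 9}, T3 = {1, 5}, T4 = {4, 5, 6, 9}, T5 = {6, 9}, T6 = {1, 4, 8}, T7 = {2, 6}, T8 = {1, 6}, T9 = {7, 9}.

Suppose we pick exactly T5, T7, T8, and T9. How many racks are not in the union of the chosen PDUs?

4

Union of T5, T7, T8, T9 = {1, 2, 6, 7, 9}.
Not covered: 3, 4, 5, 8 — 4 racks.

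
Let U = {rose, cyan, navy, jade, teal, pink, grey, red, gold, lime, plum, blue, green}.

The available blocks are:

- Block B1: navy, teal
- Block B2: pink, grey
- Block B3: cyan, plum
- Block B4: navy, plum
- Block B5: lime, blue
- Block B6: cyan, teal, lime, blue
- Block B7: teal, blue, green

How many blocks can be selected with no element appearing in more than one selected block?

4

B1, B2, B3, B5 are pairwise disjoint (B1={navy,teal}; B2={pink,grey}; B3={cyan,plum}; B5={lime,blue}).
Every remaining block overlaps one of these, and no 5 of the listed blocks are pairwise disjoint, so 4 is the maximum.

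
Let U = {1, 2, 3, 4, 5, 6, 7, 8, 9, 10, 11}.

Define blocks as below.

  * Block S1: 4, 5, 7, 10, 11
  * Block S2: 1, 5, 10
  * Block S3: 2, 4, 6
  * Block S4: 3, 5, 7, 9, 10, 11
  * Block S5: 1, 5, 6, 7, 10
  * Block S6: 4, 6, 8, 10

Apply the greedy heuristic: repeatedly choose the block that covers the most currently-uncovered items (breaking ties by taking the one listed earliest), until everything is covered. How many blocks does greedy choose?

Greedy: pick S4 (covers 6 new) → pick S3 (covers 3 new) → pick S2 (covers 1 new) → pick S6 (covers 1 new). Total picks: 4.

4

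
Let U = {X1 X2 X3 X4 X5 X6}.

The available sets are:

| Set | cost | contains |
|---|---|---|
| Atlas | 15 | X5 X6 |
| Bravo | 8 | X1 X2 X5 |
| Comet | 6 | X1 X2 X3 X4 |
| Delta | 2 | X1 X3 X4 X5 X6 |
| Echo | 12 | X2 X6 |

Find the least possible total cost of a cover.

Comet, Delta together cover every element (Comet ∪ Delta = {X1, X2, X3, X4, X5, X6}); total cost 6 + 2 = 8.
No covering selection has total cost below 8.

8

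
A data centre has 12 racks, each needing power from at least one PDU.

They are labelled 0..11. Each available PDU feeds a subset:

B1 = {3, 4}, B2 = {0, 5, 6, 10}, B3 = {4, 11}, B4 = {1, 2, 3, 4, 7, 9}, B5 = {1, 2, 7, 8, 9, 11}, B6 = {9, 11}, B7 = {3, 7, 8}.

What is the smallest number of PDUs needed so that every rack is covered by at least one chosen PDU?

Take {B1, B2, B5}. Their union is {0, 1, 2, 3, 4, 5, 6, 7, 8, 9, 10, 11}, which is all 12 racks.
Only B2 contains 0, so B2 is forced; the remaining 8 racks need at least 2 more PDUs (each remaining PDU adds at most 6) — so at least 3 PDUs are needed, and 3 is optimal.

3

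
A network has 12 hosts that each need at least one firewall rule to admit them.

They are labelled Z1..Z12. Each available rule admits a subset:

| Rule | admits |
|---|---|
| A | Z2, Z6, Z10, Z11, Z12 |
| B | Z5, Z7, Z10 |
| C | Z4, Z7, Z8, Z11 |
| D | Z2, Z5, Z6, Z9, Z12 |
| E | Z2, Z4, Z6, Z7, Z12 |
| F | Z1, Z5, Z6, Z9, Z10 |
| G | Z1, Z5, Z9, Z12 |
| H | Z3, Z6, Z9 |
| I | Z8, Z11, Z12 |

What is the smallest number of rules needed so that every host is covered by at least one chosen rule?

4

C and D and F and H together: C ∪ D ∪ F ∪ H = {Z1, Z2, Z3, Z4, Z5, Z6, Z7, Z8, Z9, Z10, Z11, Z12} — every host is covered.
Only H contains Z3, so H is forced; the remaining 9 hosts need at least 3 more rules (each remaining rule adds at most 4) — so at least 4 rules are needed, and 4 is optimal.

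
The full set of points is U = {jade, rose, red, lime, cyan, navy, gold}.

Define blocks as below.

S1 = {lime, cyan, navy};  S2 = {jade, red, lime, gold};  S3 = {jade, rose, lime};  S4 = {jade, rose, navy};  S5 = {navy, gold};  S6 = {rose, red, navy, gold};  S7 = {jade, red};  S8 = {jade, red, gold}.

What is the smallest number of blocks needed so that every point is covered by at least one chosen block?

3

Take {S1, S3, S8}. Their union is {jade, rose, red, lime, cyan, navy, gold}, which is all 7 points.
Only S1 contains cyan, so S1 is forced; the remaining 4 points need at least 2 more blocks (each remaining block adds at most 3) — so at least 3 blocks are needed, and 3 is optimal.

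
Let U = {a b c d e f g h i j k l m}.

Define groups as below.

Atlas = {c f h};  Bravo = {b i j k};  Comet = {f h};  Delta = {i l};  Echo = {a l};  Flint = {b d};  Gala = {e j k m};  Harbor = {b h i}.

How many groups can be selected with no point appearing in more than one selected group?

4

Atlas, Echo, Flint, Gala are pairwise disjoint (Atlas={c,f,h}; Echo={a,l}; Flint={b,d}; Gala={e,j,k,m}).
Every remaining group overlaps one of these, and no 5 of the listed groups are pairwise disjoint, so 4 is the maximum.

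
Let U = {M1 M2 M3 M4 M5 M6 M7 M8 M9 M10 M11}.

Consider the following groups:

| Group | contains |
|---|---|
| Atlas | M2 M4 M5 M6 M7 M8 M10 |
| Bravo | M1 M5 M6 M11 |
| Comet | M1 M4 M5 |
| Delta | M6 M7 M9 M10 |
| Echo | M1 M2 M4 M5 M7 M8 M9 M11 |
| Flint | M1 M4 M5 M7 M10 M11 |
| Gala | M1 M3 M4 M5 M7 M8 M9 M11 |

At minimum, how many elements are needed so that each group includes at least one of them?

2

H = {M5, M6} meets every group (each contains at least one member of H), and |H| = 2.
The groups Comet, Delta are pairwise disjoint, so any hitting set needs a separate element for each — at least 2. Hence 2 is optimal.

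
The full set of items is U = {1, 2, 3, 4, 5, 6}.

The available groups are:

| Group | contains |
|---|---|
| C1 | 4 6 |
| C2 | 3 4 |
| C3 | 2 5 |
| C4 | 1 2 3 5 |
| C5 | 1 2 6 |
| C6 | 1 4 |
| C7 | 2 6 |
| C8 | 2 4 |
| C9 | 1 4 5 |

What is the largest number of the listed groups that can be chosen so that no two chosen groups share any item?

2

C3, C6 are pairwise disjoint (C3={2,5}; C6={1,4}).
Every remaining group overlaps one of these, and no 3 of the listed groups are pairwise disjoint, so 2 is the maximum.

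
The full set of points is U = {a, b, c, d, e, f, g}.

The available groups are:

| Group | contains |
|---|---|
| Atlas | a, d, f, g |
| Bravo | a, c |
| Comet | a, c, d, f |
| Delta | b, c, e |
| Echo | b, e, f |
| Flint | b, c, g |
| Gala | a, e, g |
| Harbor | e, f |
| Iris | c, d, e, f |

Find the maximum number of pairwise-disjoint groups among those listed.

Flint, Harbor are pairwise disjoint (Flint={b,c,g}; Harbor={e,f}).
Every remaining group overlaps one of these, and no 3 of the listed groups are pairwise disjoint, so 2 is the maximum.

2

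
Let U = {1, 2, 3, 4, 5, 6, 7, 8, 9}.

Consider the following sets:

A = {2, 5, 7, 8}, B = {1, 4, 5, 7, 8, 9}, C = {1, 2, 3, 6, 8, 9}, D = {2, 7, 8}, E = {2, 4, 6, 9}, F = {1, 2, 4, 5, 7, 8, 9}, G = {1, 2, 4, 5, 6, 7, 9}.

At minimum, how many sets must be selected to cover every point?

Take {C, G}. Their union is {1, 2, 3, 4, 5, 6, 7, 8, 9}, which is all 9 points.
No single set has all 9 points (the largest, F, has 7), so 2 is optimal.

2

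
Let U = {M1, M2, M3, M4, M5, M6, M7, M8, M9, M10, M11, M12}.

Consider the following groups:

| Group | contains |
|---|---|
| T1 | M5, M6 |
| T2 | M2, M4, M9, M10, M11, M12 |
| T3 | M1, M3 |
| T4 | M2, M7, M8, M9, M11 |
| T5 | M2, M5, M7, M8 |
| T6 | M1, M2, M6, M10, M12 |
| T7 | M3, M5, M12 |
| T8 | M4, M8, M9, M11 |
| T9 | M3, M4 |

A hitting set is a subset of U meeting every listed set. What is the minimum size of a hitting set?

Take H = {M2, M3, M5, M9}. Each listed group contains at least one of these, so H is a hitting set of size 4.
No choice of 3 elements meets every group, so 4 is the minimum.

4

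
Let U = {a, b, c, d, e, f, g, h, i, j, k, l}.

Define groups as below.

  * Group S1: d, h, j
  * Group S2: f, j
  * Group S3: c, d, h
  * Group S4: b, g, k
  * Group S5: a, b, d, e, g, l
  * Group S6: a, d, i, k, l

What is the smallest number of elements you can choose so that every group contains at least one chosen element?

3

Take T = {d, f, k}. Each listed group contains at least one of these, so T is a hitting set of size 3.
The groups S2, S3, S4 are pairwise disjoint, so any hitting set needs a separate element for each — at least 3. Hence 3 is optimal.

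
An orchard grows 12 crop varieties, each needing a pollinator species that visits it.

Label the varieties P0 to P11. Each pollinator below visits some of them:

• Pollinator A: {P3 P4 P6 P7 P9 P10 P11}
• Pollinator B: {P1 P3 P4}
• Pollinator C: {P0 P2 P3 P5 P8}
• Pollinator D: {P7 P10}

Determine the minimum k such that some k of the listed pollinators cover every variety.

3

A and B and C together: A ∪ B ∪ C = {P0, P1, P2, P3, P4, P5, P6, P7, P8, P9, P10, P11} — every variety is covered.
Only C contains P0, so C is forced; the remaining 7 varieties need at least 2 more pollinators (each remaining pollinator adds at most 6) — so at least 3 pollinators are needed, and 3 is optimal.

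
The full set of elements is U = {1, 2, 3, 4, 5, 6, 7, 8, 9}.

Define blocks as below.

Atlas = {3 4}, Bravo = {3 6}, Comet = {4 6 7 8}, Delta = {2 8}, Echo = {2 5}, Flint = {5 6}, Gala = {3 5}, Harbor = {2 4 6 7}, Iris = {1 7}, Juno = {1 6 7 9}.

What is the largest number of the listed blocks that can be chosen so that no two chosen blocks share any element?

Atlas, Delta, Flint, Iris are pairwise disjoint (Atlas={3,4}; Delta={2,8}; Flint={5,6}; Iris={1,7}).
Every remaining block overlaps one of these, and no 5 of the listed blocks are pairwise disjoint, so 4 is the maximum.

4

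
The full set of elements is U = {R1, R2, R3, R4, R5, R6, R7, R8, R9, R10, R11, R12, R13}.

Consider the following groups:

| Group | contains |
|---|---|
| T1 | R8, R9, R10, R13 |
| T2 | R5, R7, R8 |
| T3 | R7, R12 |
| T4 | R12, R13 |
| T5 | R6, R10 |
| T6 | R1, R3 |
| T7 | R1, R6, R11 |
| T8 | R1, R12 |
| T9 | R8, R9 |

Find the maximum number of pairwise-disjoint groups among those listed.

T3, T5, T6, T9 are pairwise disjoint (T3={R7,R12}; T5={R6,R10}; T6={R1,R3}; T9={R8,R9}).
Every remaining group overlaps one of these, and no 5 of the listed groups are pairwise disjoint, so 4 is the maximum.

4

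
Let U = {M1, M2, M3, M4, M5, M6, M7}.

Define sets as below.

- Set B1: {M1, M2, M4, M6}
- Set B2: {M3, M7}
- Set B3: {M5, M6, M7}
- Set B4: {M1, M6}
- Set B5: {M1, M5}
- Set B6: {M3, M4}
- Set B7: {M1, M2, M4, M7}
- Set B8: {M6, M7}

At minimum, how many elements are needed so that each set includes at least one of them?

3

The 3 elements {M1, M3, M6} hit every set.
The sets B5, B6, B8 are pairwise disjoint, so any hitting set needs a separate element for each — at least 3. Hence 3 is optimal.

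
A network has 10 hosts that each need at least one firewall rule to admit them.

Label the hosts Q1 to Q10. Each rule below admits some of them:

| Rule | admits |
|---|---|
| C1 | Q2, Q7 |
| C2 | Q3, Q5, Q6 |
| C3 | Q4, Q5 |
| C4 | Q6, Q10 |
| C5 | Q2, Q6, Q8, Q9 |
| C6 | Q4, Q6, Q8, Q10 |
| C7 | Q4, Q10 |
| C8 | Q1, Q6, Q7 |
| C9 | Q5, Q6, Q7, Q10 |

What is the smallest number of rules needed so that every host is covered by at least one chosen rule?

Take {C2, C5, C6, C8}. Their union is {Q1, Q2, Q3, Q4, Q5, Q6, Q7, Q8, Q9, Q10}, which is all 10 hosts.
Only C8 contains Q1, so C8 is forced; the remaining 7 hosts need at least 3 more rules (each remaining rule adds at most 3) — so at least 4 rules are needed, and 4 is optimal.

4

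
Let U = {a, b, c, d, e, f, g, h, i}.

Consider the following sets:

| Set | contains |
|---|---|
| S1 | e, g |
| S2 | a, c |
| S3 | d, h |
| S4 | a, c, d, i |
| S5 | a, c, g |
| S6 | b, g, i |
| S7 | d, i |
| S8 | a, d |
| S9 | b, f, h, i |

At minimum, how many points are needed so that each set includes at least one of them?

T = {c, d, g, i} meets every set (each contains at least one member of T), and |T| = 4.
No choice of 3 points meets every set, so 4 is the minimum.

4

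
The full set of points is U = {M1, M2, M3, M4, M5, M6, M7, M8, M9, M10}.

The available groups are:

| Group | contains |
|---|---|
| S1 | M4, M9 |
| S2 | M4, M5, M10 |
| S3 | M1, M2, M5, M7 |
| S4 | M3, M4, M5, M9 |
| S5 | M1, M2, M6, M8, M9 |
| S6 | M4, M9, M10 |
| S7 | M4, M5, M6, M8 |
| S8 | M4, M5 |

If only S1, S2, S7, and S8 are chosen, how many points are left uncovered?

Union of S1, S2, S7, S8 = {M4, M5, M6, M8, M9, M10}.
Not covered: M1, M2, M3, M7 — 4 points.

4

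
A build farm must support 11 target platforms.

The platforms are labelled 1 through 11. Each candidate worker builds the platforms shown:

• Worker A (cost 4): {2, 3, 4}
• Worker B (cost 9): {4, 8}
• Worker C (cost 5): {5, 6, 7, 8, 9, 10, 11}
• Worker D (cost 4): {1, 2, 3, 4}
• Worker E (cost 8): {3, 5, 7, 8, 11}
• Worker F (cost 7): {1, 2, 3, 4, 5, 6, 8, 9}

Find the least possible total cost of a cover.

C, D together cover every platform (C ∪ D = {1, 2, 3, 4, 5, 6, 7, 8, 9, 10, 11}); total cost 5 + 4 = 9.
No covering selection has total cost below 9.

9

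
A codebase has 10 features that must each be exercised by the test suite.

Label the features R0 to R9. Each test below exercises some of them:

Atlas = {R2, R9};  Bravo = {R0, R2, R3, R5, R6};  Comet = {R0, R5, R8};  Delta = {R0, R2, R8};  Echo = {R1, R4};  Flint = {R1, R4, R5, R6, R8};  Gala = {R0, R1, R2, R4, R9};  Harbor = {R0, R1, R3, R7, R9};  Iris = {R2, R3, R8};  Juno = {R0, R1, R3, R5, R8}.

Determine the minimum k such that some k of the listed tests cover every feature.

Flint and Gala and Harbor together: Flint ∪ Gala ∪ Harbor = {R0, R1, R2, R3, R4, R5, R6, R7, R8, R9} — every feature is covered.
Only Harbor contains R7, so Harbor is forced; the remaining 5 features need at least 2 more tests (each remaining test adds at most 4) — so at least 3 tests are needed, and 3 is optimal.

3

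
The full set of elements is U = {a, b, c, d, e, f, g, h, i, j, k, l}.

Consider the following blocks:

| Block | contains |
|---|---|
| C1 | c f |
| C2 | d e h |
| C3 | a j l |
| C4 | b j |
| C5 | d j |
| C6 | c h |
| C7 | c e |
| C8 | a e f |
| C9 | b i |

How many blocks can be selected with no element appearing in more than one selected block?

C5, C6, C8, C9 are pairwise disjoint (C5={d,j}; C6={c,h}; C8={a,e,f}; C9={b,i}).
Every remaining block overlaps one of these, and no 5 of the listed blocks are pairwise disjoint, so 4 is the maximum.

4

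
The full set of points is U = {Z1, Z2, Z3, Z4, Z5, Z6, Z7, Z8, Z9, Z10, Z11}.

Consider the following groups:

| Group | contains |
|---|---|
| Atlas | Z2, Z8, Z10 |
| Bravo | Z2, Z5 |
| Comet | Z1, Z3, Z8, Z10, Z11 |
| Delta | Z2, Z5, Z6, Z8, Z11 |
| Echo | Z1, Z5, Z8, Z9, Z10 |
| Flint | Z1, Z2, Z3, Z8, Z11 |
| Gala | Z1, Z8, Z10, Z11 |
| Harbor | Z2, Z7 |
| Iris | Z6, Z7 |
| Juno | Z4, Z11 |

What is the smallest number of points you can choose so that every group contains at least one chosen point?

Take H = {Z2, Z4, Z7, Z10}. Each listed group contains at least one of these, so H is a hitting set of size 4.
No choice of 3 points meets every group, so 4 is the minimum.

4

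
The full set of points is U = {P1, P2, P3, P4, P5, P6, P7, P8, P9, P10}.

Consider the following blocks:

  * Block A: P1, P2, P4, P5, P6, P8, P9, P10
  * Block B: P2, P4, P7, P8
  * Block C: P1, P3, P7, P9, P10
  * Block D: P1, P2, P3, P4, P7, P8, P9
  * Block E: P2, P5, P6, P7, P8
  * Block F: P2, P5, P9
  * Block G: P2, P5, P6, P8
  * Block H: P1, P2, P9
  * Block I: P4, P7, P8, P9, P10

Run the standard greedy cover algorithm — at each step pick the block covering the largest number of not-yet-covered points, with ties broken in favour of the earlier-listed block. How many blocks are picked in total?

Greedy: pick A (covers 8 new) → pick C (covers 2 new). Total picks: 2.

2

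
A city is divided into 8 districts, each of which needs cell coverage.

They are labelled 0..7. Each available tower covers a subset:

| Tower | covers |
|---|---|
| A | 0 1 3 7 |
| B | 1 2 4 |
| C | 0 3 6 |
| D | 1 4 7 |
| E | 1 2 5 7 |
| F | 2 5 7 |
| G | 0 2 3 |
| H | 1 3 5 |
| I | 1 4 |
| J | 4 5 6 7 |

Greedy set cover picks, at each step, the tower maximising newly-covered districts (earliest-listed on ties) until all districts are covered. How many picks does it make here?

3

Greedy: pick A (covers 4 new) → pick J (covers 3 new) → pick B (covers 1 new). Total picks: 3.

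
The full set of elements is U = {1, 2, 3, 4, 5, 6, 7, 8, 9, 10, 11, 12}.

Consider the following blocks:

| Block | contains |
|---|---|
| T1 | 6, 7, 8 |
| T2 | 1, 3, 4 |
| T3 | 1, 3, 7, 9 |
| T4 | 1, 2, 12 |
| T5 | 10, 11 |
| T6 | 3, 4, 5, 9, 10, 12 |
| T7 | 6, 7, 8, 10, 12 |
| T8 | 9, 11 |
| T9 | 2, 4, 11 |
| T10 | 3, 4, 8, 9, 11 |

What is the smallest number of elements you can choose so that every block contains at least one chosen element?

Take H = {1, 3, 6, 11}. Each listed block contains at least one of these, so H is a hitting set of size 4.
No choice of 3 elements meets every block, so 4 is the minimum.

4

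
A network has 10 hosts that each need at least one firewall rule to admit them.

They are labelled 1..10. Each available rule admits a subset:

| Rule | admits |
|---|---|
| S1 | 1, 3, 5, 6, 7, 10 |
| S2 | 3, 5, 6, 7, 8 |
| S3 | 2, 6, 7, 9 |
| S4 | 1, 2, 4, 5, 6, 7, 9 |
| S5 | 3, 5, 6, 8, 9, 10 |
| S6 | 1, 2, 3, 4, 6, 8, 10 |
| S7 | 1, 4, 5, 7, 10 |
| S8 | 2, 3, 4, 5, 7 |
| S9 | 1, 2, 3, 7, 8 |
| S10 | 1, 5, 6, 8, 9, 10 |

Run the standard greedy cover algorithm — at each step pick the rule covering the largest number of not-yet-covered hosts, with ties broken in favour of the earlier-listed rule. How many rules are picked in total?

Greedy: pick S4 (covers 7 new) → pick S5 (covers 3 new). Total picks: 2.

2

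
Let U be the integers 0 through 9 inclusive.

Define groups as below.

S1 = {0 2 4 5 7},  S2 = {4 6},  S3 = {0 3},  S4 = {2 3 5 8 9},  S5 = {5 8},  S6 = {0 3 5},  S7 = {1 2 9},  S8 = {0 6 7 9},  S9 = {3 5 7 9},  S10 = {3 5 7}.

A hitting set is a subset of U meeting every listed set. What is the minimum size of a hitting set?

4

Take H = {0, 4, 5, 9}. Each listed group contains at least one of these, so H is a hitting set of size 4.
The groups S2, S3, S5, S7 are pairwise disjoint, so any hitting set needs a separate item for each — at least 4. Hence 4 is optimal.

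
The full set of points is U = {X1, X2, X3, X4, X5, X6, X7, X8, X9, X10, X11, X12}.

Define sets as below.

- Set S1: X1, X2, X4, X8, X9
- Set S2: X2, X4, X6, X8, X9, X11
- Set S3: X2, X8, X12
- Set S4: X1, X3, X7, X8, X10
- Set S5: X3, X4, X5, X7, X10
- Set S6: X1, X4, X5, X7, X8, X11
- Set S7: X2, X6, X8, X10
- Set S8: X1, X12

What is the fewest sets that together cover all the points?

Take {S2, S5, S8}. Their union is {X1, X2, X3, X4, X5, X6, X7, X8, X9, X10, X11, X12}, which is all 12 points.
No 2 of the 8 sets cover everything (all 28 combinations miss at least one point), so 3 is optimal.

3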